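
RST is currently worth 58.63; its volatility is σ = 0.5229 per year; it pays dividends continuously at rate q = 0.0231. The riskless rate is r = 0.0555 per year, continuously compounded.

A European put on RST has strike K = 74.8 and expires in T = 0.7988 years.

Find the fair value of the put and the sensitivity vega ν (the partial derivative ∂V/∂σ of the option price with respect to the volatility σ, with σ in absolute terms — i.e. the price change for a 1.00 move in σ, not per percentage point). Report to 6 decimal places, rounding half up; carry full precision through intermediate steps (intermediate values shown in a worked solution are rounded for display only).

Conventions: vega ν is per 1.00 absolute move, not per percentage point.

price = 20.168746
ν = 19.977194

σ√T = 0.5229·√0.7988 = 0.467345
d₁ = (ln(S/K) + (r−q+σ²/2)T) / (σ√T) = (ln(58.63/74.8) + (0.0555−0.0231+0.5229²/2)·0.7988) / 0.467345 = (-0.243571 + 0.135087) / 0.467345 = -0.232129
d₂ = d₁ − σ√T = -0.232129 − 0.467345 = -0.699475
e^{−rT} = 0.956635
e^{−qT} = 0.981717
N(−d₁) = 0.591781,  N(−d₂) = 0.757872
Put price V = K·e^{−rT}·N(−d₂) − S·e^{−qT}·N(−d₁) = 54.230529 − 34.061783 = 20.168746
φ(d₁) = (1/√(2π))·e^{−d₁²/2} = 0.388337
ν = S·e^{−qT}·φ(d₁)·√T = 19.977194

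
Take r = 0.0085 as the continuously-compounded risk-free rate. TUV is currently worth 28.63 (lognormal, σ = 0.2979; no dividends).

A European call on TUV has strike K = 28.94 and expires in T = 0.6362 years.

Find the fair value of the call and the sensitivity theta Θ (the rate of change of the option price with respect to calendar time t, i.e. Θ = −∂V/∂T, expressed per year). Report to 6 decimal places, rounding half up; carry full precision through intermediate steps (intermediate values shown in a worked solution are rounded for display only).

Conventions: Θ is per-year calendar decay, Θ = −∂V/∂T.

σ√T = 0.2979·√0.6362 = 0.237611
d₁ = (ln(S/K) + (r+σ²/2)T) / (σ√T) = (ln(28.63/28.94) + (0.0085+0.2979²/2)·0.6362) / 0.237611 = (-0.010770 + 0.033637) / 0.237611 = 0.096240
d₂ = d₁ − σ√T = 0.096240 − 0.237611 = -0.141372
e^{−rT} = 0.994607
N(d₁) = 0.538335,  N(d₂) = 0.443788
Call price V = S·N(d₁) − K·e^{−rT}·N(d₂) = 15.412530 − 12.773966 = 2.638564
φ(d₁) = (1/√(2π))·e^{−d₁²/2} = 0.397099
Θ = −S·φ(d₁)·σ/(2√T) − r·K·e^{−rT}·N(d₂) = −2.123068 − 0.108579 = -2.231646

price = 2.638564
Θ = -2.231646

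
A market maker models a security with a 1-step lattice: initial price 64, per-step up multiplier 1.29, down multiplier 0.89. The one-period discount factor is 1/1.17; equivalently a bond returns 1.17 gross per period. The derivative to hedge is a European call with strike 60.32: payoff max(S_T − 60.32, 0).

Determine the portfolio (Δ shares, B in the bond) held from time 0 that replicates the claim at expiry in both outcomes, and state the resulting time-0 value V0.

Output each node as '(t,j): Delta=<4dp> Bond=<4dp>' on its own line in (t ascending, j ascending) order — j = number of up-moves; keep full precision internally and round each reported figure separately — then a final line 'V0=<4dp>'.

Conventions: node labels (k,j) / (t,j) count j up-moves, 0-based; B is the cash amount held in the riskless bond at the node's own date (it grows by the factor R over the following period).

Since d<R<u, set p* = (R−d)/(u−d) = 0.7000; price each node as the discounted p*-expectation of its children.
Expiry values: V(1,0)=0.0000, V(1,1)=22.2400
Node (0,0) S=64.0000: V=(p*·22.2400+(1−p*)·0.0000)/1.17=13.3060; Δ=(22.2400−0.0000)/(82.5600−56.9600)=0.8688; B=V−Δ·S=-42.2940
Verification: the root portfolio costs Δ(0,0)·S0 + B(0,0) = 13.3060, matching V0.

(0,0): Delta=0.8688 Bond=-42.2940
V0=13.3060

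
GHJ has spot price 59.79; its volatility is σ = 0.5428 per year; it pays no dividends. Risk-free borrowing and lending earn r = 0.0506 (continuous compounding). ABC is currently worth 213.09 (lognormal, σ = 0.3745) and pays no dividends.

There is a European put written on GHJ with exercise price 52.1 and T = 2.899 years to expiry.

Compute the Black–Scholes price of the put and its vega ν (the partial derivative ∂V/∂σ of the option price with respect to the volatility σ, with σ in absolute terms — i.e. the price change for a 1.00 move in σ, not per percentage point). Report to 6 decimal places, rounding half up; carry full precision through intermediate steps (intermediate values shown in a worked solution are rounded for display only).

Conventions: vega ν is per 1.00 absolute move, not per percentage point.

σ√T = 0.5428·√2.899 = 0.924196
d₁ = (ln(S/K) + (r+σ²/2)T) / (σ√T) = (ln(59.79/52.1) + (0.0506+0.5428²/2)·2.899) / 0.924196 = (0.137673 + 0.573758) / 0.924196 = 0.769785
d₂ = d₁ − σ√T = 0.769785 − 0.924196 = -0.154411
e^{−rT} = 0.863562
N(−d₁) = 0.220714,  N(−d₂) = 0.561357
Put price V = K·e^{−rT}·N(−d₂) − S·N(−d₁) = 25.256350 − 13.196478 = 12.059872
φ(d₁) = (1/√(2π))·e^{−d₁²/2} = 0.296644
ν = S·φ(d₁)·√T = 30.198691

price = 12.059872
ν = 30.198691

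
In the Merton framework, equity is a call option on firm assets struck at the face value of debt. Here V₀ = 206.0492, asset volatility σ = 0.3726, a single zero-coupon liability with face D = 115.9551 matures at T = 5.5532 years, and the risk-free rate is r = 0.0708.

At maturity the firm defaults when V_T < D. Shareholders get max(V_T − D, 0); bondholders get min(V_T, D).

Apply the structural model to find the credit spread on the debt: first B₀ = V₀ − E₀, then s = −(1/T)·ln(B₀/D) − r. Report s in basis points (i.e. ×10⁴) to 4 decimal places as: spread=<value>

spread=172.4830

Apply the equity-as-call identities (strike 115.9551, horizon 5.5532 years):
d₁ = [ln(V₀/D) + (r + σ²/2)T] / (σ√T)
   = [ln(206.0492/115.9551) + (0.0708 + 0.5·0.3726²)·5.5532] / (0.3726·√5.5532)
   = [0.574912 + 0.778644] / 0.878040 = 1.541565
d₂ = d₁ − σ√T = 1.541565 − 0.878040 = 0.663524
N(d₁) = 0.938410,  N(d₂) = 0.746503,  e^(−rT) = 0.674916
E₀ = V₀·N(d₁) − D·e^(−rT)·N(d₂)
   = 206.0492·0.938410 − 115.9551·0.674916·0.746503 = 134.937406
B₀ = V₀ − E₀ = 206.0492 − 134.937406 = 71.111794
spread = −(1/T)·ln(B₀/D) − r = −(1/5.5532)·ln(71.111794/115.9551) − 0.0708 = 0.01724830
in basis points: 0.01724830 × 10⁴ = 172.4830 bp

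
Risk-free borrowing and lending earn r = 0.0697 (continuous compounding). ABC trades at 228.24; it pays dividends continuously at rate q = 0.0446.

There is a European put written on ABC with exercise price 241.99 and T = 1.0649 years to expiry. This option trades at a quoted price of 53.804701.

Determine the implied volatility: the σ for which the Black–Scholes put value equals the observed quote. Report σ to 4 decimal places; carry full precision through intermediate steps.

At σ = 0.5592 the Black–Scholes value reproduces the quote:
σ√T = 0.5592·√1.0649 = 0.577061
d₁ = (ln(S/K) + (r−q+σ²/2)T) / (σ√T) = (ln(228.24/241.99) + (0.0697−0.0446+0.5592²/2)·1.0649) / 0.577061 = (-0.058499 + 0.193229) / 0.577061 = 0.233476
d₂ = d₁ − σ√T = 0.233476 − 0.577061 = -0.343585
e^{−rT} = 0.928464
e^{−qT} = 0.953616
N(−d₁) = 0.407696,  N(−d₂) = 0.634421
V = K·e^{−rT}·N(−d₂) − S·e^{−qT}·N(−d₁) = 142.541031 − 88.736331 = 53.804701 (equal to the quote); since ∂V/∂σ > 0 for all σ, the implied volatility is unique

sigma = 0.5592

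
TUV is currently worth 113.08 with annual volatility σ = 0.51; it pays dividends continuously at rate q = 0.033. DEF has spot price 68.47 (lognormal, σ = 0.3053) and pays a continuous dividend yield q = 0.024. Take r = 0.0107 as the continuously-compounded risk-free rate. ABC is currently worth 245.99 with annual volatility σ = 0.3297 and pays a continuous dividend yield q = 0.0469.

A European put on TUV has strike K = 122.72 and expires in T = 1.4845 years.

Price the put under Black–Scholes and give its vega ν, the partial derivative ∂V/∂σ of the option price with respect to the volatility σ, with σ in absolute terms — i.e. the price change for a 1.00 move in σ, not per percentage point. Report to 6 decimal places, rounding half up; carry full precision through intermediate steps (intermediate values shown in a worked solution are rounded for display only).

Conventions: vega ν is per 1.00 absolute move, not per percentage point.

price = 34.883732
ν = 51.924968

σ√T = 0.51·√1.4845 = 0.621384
d₁ = (ln(S/K) + (r−q+σ²/2)T) / (σ√T) = (ln(113.08/122.72) + (0.0107−0.033+0.51²/2)·1.4845) / 0.621384 = (-0.081810 + 0.159955) / 0.621384 = 0.125760
d₂ = d₁ − σ√T = 0.125760 − 0.621384 = -0.495625
e^{−rT} = 0.984241
e^{−qT} = 0.952192
N(−d₁) = 0.449961,  N(−d₂) = 0.689920
Put price V = K·e^{−rT}·N(−d₂) − S·e^{−qT}·N(−d₁) = 83.332789 − 48.449057 = 34.883732
φ(d₁) = (1/√(2π))·e^{−d₁²/2} = 0.395800
ν = S·e^{−qT}·φ(d₁)·√T = 51.924968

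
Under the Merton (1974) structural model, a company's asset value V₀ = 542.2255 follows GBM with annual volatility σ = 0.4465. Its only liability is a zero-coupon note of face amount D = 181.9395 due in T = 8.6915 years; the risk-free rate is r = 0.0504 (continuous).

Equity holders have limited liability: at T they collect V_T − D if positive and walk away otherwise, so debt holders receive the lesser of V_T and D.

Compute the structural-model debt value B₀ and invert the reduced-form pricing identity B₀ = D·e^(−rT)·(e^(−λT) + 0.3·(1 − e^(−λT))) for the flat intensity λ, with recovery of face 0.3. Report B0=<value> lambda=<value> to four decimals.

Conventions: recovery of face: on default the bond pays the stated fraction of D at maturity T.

B0=99.9731 lambda=0.0274

Work the structural quantities from V₀ = 542.2255 against face 181.9395:
d₁ = [ln(V₀/D) + (r + σ²/2)T] / (σ√T)
   = [ln(542.2255/181.9395) + (0.0504 + 0.5·0.4465²)·8.6915] / (0.4465·√8.6915)
   = [1.092008 + 1.304430] / 1.316342 = 1.820528
d₂ = d₁ − σ√T = 1.820528 − 1.316342 = 0.504186
N(d₁) = 0.965661,  N(d₂) = 0.692935,  e^(−rT) = 0.645292
E₀ = V₀·N(d₁) − D·e^(−rT)·N(d₂)
   = 542.2255·0.965661 − 181.9395·0.645292·0.692935 = 442.252424
B₀ = V₀ − E₀ = 542.2255 − 442.252424 = 99.973076
e^(−λT) = (B₀·e^(rT)/D − 0.3)/(1 − 0.3) = (99.9731·1.549685/181.9395 − 0.3)/0.7 = 0.78789888
λ = −ln(0.78789888)/8.6915 = 0.027427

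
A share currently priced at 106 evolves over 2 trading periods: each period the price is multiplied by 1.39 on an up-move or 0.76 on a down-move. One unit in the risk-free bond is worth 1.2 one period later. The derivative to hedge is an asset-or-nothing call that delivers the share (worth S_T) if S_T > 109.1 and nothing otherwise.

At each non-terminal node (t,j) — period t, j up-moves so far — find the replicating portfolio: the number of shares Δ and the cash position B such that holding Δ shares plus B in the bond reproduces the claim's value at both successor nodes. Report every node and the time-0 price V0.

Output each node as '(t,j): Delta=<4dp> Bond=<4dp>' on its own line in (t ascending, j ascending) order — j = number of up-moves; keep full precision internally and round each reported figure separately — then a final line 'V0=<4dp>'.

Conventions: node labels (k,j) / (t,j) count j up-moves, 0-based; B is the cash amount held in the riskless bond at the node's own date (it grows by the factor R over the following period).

No-arbitrage ⇒ martingale measure with p* = (R−d)/(u−d) = 0.6984.
Payoffs at expiry: V(2,0)=0.0000, V(2,1)=111.9784, V(2,2)=204.8026
Node (1,0) S=80.5600: V=(p*·111.9784+(1−p*)·0.0000)/1.2=65.1726; Δ=(111.9784−0.0000)/(111.9784−61.2256)=2.2063; B=V−Δ·S=-112.5709
Node (1,1) S=147.3400: V=(p*·204.8026+(1−p*)·111.9784)/1.2=147.3400; Δ=(204.8026−111.9784)/(204.8026−111.9784)=1.0000; B=V−Δ·S=0.0000
Node (0,0) S=106.0000: V=(p*·147.3400+(1−p*)·65.1726)/1.2=102.1328; Δ=(147.3400−65.1726)/(147.3400−80.5600)=1.2304; B=V−Δ·S=-28.2916
Verification: the root portfolio costs Δ(0,0)·S0 + B(0,0) = 102.1328, matching V0.

(0,0): Delta=1.2304 Bond=-28.2916
(1,0): Delta=2.2063 Bond=-112.5709
(1,1): Delta=1.0000 Bond=0.0000
V0=102.1328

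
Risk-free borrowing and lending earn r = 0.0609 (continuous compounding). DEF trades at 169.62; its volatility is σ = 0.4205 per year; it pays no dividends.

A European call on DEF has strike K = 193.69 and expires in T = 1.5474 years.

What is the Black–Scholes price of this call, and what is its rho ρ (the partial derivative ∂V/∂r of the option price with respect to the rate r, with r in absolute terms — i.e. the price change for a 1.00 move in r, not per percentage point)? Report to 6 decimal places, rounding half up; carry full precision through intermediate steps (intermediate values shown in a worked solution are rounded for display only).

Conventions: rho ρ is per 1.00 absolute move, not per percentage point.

price = 32.451468
ρ = 100.590842

σ√T = 0.4205·√1.5474 = 0.523079
d₁ = (ln(S/K) + (r+σ²/2)T) / (σ√T) = (ln(169.62/193.69) + (0.0609+0.4205²/2)·1.5474) / 0.523079 = (-0.132698 + 0.231042) / 0.523079 = 0.188010
d₂ = d₁ − σ√T = 0.188010 − 0.523079 = -0.335069
e^{−rT} = 0.910067
N(d₁) = 0.574566,  N(d₂) = 0.368787
Call price V = S·N(d₁) − K·e^{−rT}·N(d₂) = 97.457829 − 65.006361 = 32.451468
ρ = K·T·e^{−rT}·N(d₂) = 100.590842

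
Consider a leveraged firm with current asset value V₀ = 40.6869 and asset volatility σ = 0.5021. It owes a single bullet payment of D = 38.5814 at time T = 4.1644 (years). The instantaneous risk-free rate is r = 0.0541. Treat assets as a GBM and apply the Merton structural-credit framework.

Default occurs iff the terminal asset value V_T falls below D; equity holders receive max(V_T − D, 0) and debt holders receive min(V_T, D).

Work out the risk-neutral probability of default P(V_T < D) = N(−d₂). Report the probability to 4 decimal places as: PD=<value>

Equity is a call on the firm's assets struck at D = 38.5814:
d₁ = [ln(V₀/D) + (r + σ²/2)T] / (σ√T)
   = [ln(40.6869/38.5814) + (0.0541 + 0.5·0.5021²)·4.1644] / (0.5021·√4.1644)
   = [0.053136 + 0.750226] / 1.024629 = 0.784052
d₂ = d₁ − σ√T = 0.784052 − 1.024629 = -0.240577
risk-neutral PD = N(−d₂) = N(0.240577) = 0.595058

PD=0.5951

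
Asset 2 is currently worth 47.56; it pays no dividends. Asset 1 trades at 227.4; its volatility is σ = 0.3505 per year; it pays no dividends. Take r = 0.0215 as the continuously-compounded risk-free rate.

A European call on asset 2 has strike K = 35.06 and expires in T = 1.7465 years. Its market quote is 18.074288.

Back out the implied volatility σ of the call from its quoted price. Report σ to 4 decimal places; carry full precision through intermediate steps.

sigma = 0.4616

At σ = 0.4616 the Black–Scholes value reproduces the quote:
σ√T = 0.4616·√1.7465 = 0.610028
d₁ = (ln(S/K) + (r+σ²/2)T) / (σ√T) = (ln(47.56/35.06) + (0.0215+0.4616²/2)·1.7465) / 0.610028 = (0.304931 + 0.223617) / 0.610028 = 0.866432
d₂ = d₁ − σ√T = 0.866432 − 0.610028 = 0.256404
e^{−rT} = 0.963146
N(d₁) = 0.806873,  N(d₂) = 0.601180
V = S·N(d₁) − K·e^{−rT}·N(d₂) = 38.374899 − 20.300611 = 18.074288 (equal to the quote); since ∂V/∂σ > 0 for all σ, the implied volatility is unique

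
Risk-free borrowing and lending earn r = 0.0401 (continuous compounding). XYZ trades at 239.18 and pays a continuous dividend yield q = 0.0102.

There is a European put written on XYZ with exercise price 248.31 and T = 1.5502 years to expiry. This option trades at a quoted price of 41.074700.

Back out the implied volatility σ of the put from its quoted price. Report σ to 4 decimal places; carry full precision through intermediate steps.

sigma = 0.3648

At σ = 0.3648 the Black–Scholes value reproduces the quote:
σ√T = 0.3648·√1.5502 = 0.454202
d₁ = (ln(S/K) + (r−q+σ²/2)T) / (σ√T) = (ln(239.18/248.31) + (0.0401−0.0102+0.3648²/2)·1.5502) / 0.454202 = (-0.037462 + 0.149501) / 0.454202 = 0.246672
d₂ = d₁ − σ√T = 0.246672 − 0.454202 = -0.207529
e^{−rT} = 0.939730
e^{−qT} = 0.984312
N(−d₁) = 0.402581,  N(−d₂) = 0.582202
V = K·e^{−rT}·N(−d₂) − S·e^{−qT}·N(−d₁) = 135.853444 − 94.778744 = 41.074700 (the quoted price), and the Black–Scholes price is strictly increasing in σ, so σ is unique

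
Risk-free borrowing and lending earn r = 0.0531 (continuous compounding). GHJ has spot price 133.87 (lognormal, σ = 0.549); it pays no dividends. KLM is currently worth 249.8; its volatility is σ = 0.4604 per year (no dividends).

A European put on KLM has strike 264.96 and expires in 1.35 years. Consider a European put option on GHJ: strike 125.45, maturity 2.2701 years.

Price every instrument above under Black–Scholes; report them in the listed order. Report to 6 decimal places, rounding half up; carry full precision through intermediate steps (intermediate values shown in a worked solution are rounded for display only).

price(KLM put K=264.96) = 50.776637
price(GHJ put K=125.45) = 28.905754

[KLM put K=264.96]
σ√T = 0.4604·√1.35 = 0.534936
d₁ = (ln(S/K) + (r+σ²/2)T) / (σ√T) = (ln(249.8/264.96) + (0.0531+0.4604²/2)·1.35) / 0.534936 = (-0.058918 + 0.214764) / 0.534936 = 0.291334
d₂ = d₁ − σ√T = 0.291334 − 0.534936 = -0.243602
e^{−rT} = 0.930824
N(−d₁) = 0.385398,  N(−d₂) = 0.596231
price = K·e^{−rT}·N(−d₂) − S·N(−d₁) = 147.049034 − 96.272396 = 50.776637
[GHJ put K=125.45]
σ√T = 0.549·√2.2701 = 0.827170
d₁ = (ln(S/K) + (r+σ²/2)T) / (σ√T) = (ln(133.87/125.45) + (0.0531+0.549²/2)·2.2701) / 0.827170 = (0.064962 + 0.462648) / 0.827170 = 0.637849
d₂ = d₁ − σ√T = 0.637849 − 0.827170 = -0.189321
e^{−rT} = 0.886440
N(−d₁) = 0.261786,  N(−d₂) = 0.575080
price = K·e^{−rT}·N(−d₂) − S·N(−d₁) = 63.951055 − 35.045302 = 28.905754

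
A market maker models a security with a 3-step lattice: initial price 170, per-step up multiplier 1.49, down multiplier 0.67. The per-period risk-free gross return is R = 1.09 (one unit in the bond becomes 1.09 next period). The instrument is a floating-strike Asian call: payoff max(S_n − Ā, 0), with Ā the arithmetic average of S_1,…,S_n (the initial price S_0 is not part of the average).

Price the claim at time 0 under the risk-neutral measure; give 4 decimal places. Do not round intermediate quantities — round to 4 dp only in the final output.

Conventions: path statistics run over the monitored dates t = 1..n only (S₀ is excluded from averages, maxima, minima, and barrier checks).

No-arbitrage gives p* = (R−d)/(u−d) = 0.5122: enumerate every path, weight its payoff by its p*-probability, and discount by R^3.
Enumerate all 2^3 = 8 price paths (U = up ×1.49, D = down ×0.67); each path with k up-moves has probability p*^k·(1−p*)^(3−k).
DDD: Ā=80.4476, payoff=0.0000, prob=0.116075
UDD: Ā=178.9058, payoff=0.0000, prob=0.121879
DUD: Ā=132.4391, payoff=0.0000, prob=0.121879
UUD: Ā=294.5288, payoff=0.0000, prob=0.127973
DDU: Ā=101.3065, payoff=12.3999, prob=0.121879
UDU: Ā=225.2935, payoff=27.5759, prob=0.127973
DUU: Ā=178.8268, payoff=74.0426, prob=0.127973
UUU: Ā=397.6894, payoff=164.6619, prob=0.134371
Price = Σ prob·payoff / R^3 = 36.641493 / 1.295029 = 28.2940

price = 28.2940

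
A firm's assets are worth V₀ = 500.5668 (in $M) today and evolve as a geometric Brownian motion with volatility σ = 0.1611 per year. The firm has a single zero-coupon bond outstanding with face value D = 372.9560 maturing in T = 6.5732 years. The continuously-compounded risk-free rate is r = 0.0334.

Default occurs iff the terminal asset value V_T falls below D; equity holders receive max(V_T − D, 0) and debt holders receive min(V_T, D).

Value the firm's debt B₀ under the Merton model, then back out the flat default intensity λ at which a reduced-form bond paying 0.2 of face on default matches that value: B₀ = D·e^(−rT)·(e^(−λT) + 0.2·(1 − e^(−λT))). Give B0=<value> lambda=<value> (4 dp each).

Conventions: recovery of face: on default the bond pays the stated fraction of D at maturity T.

Work the structural quantities from V₀ = 500.5668 against face 372.9560:
d₁ = [ln(V₀/D) + (r + σ²/2)T] / (σ√T)
   = [ln(500.5668/372.9560) + (0.0334 + 0.5·0.1611²)·6.5732] / (0.1611·√6.5732)
   = [0.294281 + 0.304843] / 0.413032 = 1.450548
d₂ = d₁ − σ√T = 1.450548 − 0.413032 = 1.037516
N(d₁) = 0.926547,  N(d₂) = 0.850252,  e^(−rT) = 0.802884
E₀ = V₀·N(d₁) − D·e^(−rT)·N(d₂)
   = 500.5668·0.926547 − 372.9560·0.802884·0.850252 = 209.198818
B₀ = V₀ − E₀ = 500.5668 − 209.198818 = 291.367982
e^(−λT) = (B₀·e^(rT)/D − 0.2)/(1 − 0.2) = (291.3680·1.245510/372.9560 − 0.2)/0.8 = 0.96630193
λ = −ln(0.96630193)/6.5732 = 0.005215

B0=291.3680 lambda=0.0052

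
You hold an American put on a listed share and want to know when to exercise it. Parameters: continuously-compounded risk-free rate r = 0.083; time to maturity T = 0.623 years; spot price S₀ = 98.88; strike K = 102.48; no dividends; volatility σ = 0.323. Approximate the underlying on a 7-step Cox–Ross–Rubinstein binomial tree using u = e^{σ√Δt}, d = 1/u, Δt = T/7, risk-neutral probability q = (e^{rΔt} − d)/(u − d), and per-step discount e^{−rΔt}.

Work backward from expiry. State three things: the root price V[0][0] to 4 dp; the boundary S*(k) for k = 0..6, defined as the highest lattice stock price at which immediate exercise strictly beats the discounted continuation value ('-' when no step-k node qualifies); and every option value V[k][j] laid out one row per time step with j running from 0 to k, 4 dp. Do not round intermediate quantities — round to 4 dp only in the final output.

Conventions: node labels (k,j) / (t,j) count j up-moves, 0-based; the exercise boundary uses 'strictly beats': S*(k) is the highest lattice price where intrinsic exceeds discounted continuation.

Δt=0.08900, u=1.10116, d=0.90814, q=0.51434, disc=e^(-rΔt)=0.99264
k=7 terminal: V=max(K-S,0) → 52.1105 41.4048 28.4236 12.6834 0.0000 0.0000 0.0000 0.0000
k=6: j=0 S=55.4647 intr=47.0153 cont=46.2611 V=47.0153[EX]; j=1 S=67.2533 intr=35.2267 cont=34.4725 V=35.2267[EX]; j=2 S=81.5476 intr=20.9324 cont=20.1782 V=20.9324[EX]; j=3 S=98.8800 intr=3.6000 cont=6.1145 V=6.1145[hold]; j=4 S=119.8963 intr=0.0000 cont=0.0000 V=0.0000[hold]; j=5 S=145.3795 intr=0.0000 cont=0.0000 V=0.0000[hold]; j=6 S=176.2790 intr=0.0000 cont=0.0000 V=0.0000[hold]  S*(6)=81.5476
k=5: j=0 S=61.0752 intr=41.4048 cont=40.6506 V=41.4048[EX]; j=1 S=74.0564 intr=28.4236 cont=27.6694 V=28.4236[EX]; j=2 S=89.7966 intr=12.6834 cont=13.2130 V=13.2130[hold]; j=3 S=108.8823 intr=0.0000 cont=2.9477 V=2.9477[hold]; j=4 S=132.0245 intr=0.0000 cont=0.0000 V=0.0000[hold]; j=5 S=160.0855 intr=0.0000 cont=0.0000 V=0.0000[hold]  S*(5)=74.0564
k=4: j=0 S=67.2533 intr=35.2267 cont=34.4725 V=35.2267[EX]; j=1 S=81.5476 intr=20.9324 cont=20.4486 V=20.9324[EX]; j=2 S=98.8800 intr=3.6000 cont=7.8747 V=7.8747[hold]; j=3 S=119.8963 intr=0.0000 cont=1.4210 V=1.4210[hold]; j=4 S=145.3795 intr=0.0000 cont=0.0000 V=0.0000[hold]  S*(4)=81.5476
k=3: j=0 S=74.0564 intr=28.4236 cont=27.6694 V=28.4236[EX]; j=1 S=89.7966 intr=12.6834 cont=14.1117 V=14.1117[hold]; j=2 S=108.8823 intr=0.0000 cont=4.5218 V=4.5218[hold]; j=3 S=132.0245 intr=0.0000 cont=0.6851 V=0.6851[hold]  S*(3)=74.0564
k=2: j=0 S=81.5476 intr=20.9324 cont=20.9074 V=20.9324[EX]; j=1 S=98.8800 intr=3.6000 cont=9.1117 V=9.1117[hold]; j=2 S=119.8963 intr=0.0000 cont=2.5297 V=2.5297[hold]  S*(2)=81.5476
k=1: j=0 S=89.7966 intr=12.6834 cont=14.7432 V=14.7432[hold]; j=1 S=108.8823 intr=0.0000 cont=5.6841 V=5.6841[hold]  S*(1)=-
k=0: j=0 S=98.8800 intr=3.6000 cont=10.0095 V=10.0095[hold]  S*(0)=-

price = 10.0095
boundary = - - 81.5476 74.0564 81.5476 74.0564 81.5476
tree:
10.0095
14.7432 5.6841
20.9324 9.1117 2.5297
28.4236 14.1117 4.5218 0.6851
35.2267 20.9324 7.8747 1.4210 0.0000
41.4048 28.4236 13.2130 2.9477 0.0000 0.0000
47.0153 35.2267 20.9324 6.1145 0.0000 0.0000 0.0000
52.1105 41.4048 28.4236 12.6834 0.0000 0.0000 0.0000 0.0000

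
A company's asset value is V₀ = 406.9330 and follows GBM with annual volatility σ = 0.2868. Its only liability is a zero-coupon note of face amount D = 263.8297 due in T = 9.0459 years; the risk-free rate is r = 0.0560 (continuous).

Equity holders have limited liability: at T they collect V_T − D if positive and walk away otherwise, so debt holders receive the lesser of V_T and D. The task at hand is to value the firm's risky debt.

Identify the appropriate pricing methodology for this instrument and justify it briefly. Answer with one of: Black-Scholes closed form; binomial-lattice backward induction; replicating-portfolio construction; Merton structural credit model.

Key observation: the question is about default risk generated by asset-value dynamics against a debt face of 263.8297 — the structural framework prices exactly that.

framework: Merton structural credit model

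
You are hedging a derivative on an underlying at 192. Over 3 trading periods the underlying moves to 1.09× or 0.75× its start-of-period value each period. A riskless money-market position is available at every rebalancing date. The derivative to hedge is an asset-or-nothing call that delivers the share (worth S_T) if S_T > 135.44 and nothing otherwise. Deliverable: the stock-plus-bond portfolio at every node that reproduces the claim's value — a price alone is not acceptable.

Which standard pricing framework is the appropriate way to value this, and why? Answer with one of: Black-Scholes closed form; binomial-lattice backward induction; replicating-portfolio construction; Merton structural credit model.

framework: replicating-portfolio construction

Key observation: the deliverable is the dynamic trading strategy on the 3-step tree (spot 192, moves 1.09 and 0.75), so the valuation must go through the node-by-node replicating-portfolio solve.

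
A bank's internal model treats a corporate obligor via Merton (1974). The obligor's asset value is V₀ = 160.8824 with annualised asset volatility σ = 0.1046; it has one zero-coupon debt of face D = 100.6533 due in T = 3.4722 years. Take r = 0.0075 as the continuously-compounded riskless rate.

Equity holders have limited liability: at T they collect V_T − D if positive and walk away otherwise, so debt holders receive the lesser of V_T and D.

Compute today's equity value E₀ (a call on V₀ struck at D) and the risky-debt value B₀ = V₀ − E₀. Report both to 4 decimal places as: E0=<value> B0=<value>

Apply the equity-as-call identities (strike 100.6533, horizon 3.4722 years):
d₁ = [ln(V₀/D) + (r + σ²/2)T] / (σ√T)
   = [ln(160.8824/100.6533) + (0.0075 + 0.5·0.1046²)·3.4722] / (0.1046·√3.4722)
   = [0.468992 + 0.045036] / 0.194910 = 2.637260
d₂ = d₁ − σ√T = 2.637260 − 0.194910 = 2.442350
N(d₁) = 0.995821,  N(d₂) = 0.992704,  e^(−rT) = 0.974295
E₀ = V₀·N(d₁) − D·e^(−rT)·N(d₂)
   = 160.8824·0.995821 − 100.6533·0.974295·0.992704 = 62.859599
B₀ = V₀ − E₀ = 160.8824 − 62.859599 = 98.022801

E0=62.8596 B0=98.0228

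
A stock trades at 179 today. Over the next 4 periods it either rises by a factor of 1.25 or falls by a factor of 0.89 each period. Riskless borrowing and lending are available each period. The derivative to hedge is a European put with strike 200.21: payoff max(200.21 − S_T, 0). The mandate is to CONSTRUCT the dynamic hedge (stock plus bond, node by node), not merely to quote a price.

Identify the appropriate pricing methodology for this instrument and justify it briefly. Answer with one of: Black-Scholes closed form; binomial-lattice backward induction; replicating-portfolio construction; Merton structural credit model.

framework: replicating-portfolio construction

Key observation: a price alone would not answer the question — the per-node share/bond construction on the spot-179, 1.25/0.89 tree is required, and only the replicating-portfolio method yields it.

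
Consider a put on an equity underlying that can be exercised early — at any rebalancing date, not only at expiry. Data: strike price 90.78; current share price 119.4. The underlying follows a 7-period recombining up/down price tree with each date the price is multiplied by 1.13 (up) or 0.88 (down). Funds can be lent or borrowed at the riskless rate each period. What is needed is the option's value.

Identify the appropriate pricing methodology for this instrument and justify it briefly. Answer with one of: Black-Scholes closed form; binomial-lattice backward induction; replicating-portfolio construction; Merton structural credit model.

Key observation: with exercise allowed before expiry on a discrete up/down model (7 steps from spot 119.4), the strike-90.78 put's value must be rolled back through the tree testing early exercise at each node.

framework: binomial-lattice backward induction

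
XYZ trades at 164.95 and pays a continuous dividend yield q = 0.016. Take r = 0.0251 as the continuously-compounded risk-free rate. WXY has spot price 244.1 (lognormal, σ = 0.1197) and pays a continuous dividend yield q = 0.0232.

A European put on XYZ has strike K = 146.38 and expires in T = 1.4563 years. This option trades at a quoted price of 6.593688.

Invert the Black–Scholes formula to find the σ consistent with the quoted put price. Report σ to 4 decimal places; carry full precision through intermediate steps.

At σ = 0.1994 the Black–Scholes value reproduces the quote:
σ√T = 0.1994·√1.4563 = 0.240630
d₁ = (ln(S/K) + (r−q+σ²/2)T) / (σ√T) = (ln(164.95/146.38) + (0.0251−0.016+0.1994²/2)·1.4563) / 0.240630 = (0.119436 + 0.042204) / 0.240630 = 0.671736
d₂ = d₁ − σ√T = 0.671736 − 0.240630 = 0.431106
e^{−rT} = 0.964107
e^{−qT} = 0.976969
N(−d₁) = 0.250876,  N(−d₂) = 0.333196
V = K·e^{−rT}·N(−d₂) − S·e^{−qT}·N(−d₁) = 47.022555 − 40.428866 = 6.593688 (the quoted price), and the Black–Scholes price is strictly increasing in σ, so σ is unique

sigma = 0.1994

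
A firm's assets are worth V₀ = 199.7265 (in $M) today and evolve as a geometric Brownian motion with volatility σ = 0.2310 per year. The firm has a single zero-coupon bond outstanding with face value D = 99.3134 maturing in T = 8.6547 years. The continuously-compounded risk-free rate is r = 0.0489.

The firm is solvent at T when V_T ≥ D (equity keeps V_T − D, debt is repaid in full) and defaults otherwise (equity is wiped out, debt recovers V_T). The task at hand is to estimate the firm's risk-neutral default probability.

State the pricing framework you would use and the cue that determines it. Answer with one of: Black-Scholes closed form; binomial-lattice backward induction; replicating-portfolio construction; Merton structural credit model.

framework: Merton structural credit model

Key observation: the asked-for credit quantity lives on the firm's capital structure — asset value, asset volatility, debt face 99.3134 — which is the structural model's domain.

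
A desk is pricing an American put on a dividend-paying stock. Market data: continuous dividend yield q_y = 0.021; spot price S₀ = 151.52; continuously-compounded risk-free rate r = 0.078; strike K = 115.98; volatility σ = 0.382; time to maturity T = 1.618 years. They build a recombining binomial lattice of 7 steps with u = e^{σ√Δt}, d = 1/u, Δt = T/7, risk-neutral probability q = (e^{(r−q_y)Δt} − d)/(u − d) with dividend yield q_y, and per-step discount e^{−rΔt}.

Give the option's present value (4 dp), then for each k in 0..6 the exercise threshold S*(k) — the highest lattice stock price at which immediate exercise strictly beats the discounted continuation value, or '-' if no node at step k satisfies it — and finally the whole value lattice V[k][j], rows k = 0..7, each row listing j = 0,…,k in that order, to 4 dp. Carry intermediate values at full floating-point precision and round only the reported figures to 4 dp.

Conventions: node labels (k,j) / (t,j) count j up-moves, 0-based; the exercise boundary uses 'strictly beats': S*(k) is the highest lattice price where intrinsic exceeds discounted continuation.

Δt=0.23114, u=1.20160, d=0.83222, q=0.49012, disc=e^(-rΔt)=0.98213
k=7 terminal: V=max(K-S,0) → 74.0865 55.4923 28.6450 0.0000 0.0000 0.0000 0.0000 0.0000
k=6: j=0 S=50.3393 intr=65.6407 cont=63.8122 V=65.6407[EX]; j=1 S=72.6822 intr=43.2978 cont=41.5775 V=43.2978[EX]; j=2 S=104.9419 intr=11.0381 cont=14.3446 V=14.3446[hold]; j=3 S=151.5200 intr=0.0000 cont=0.0000 V=0.0000[hold]; j=4 S=218.7716 intr=0.0000 cont=0.0000 V=0.0000[hold]; j=5 S=315.8726 intr=0.0000 cont=0.0000 V=0.0000[hold]; j=6 S=456.0716 intr=0.0000 cont=0.0000 V=0.0000[hold]  S*(6)=72.6822
k=5: j=0 S=60.4877 intr=55.4923 cont=53.7129 V=55.4923[EX]; j=1 S=87.3350 intr=28.6450 cont=28.5872 V=28.6450[EX]; j=2 S=126.0984 intr=0.0000 cont=7.1833 V=7.1833[hold]; j=3 S=182.0667 intr=0.0000 cont=0.0000 V=0.0000[hold]; j=4 S=262.8763 intr=0.0000 cont=0.0000 V=0.0000[hold]; j=5 S=379.5531 intr=0.0000 cont=0.0000 V=0.0000[hold]  S*(5)=87.3350
k=4: j=0 S=72.6822 intr=43.2978 cont=41.5775 V=43.2978[EX]; j=1 S=104.9419 intr=11.0381 cont=17.8023 V=17.8023[hold]; j=2 S=151.5200 intr=0.0000 cont=3.5972 V=3.5972[hold]; j=3 S=218.7716 intr=0.0000 cont=0.0000 V=0.0000[hold]; j=4 S=315.8726 intr=0.0000 cont=0.0000 V=0.0000[hold]  S*(4)=72.6822
k=3: j=0 S=87.3350 intr=28.6450 cont=30.2516 V=30.2516[hold]; j=1 S=126.0984 intr=0.0000 cont=10.6464 V=10.6464[hold]; j=2 S=182.0667 intr=0.0000 cont=1.8014 V=1.8014[hold]; j=3 S=262.8763 intr=0.0000 cont=0.0000 V=0.0000[hold]  S*(3)=-
k=2: j=0 S=104.9419 intr=11.0381 cont=20.2739 V=20.2739[hold]; j=1 S=151.5200 intr=0.0000 cont=6.1985 V=6.1985[hold]; j=2 S=218.7716 intr=0.0000 cont=0.9021 V=0.9021[hold]  S*(2)=-
k=1: j=0 S=126.0984 intr=0.0000 cont=13.1363 V=13.1363[hold]; j=1 S=182.0667 intr=0.0000 cont=3.5383 V=3.5383[hold]  S*(1)=-
k=0: j=0 S=151.5200 intr=0.0000 cont=8.2815 V=8.2815[hold]  S*(0)=-

price = 8.2815
boundary = - - - - 72.6822 87.3350 72.6822
tree:
8.2815
13.1363 3.5383
20.2739 6.1985 0.9021
30.2516 10.6464 1.8014 0.0000
43.2978 17.8023 3.5972 0.0000 0.0000
55.4923 28.6450 7.1833 0.0000 0.0000 0.0000
65.6407 43.2978 14.3446 0.0000 0.0000 0.0000 0.0000
74.0865 55.4923 28.6450 0.0000 0.0000 0.0000 0.0000 0.0000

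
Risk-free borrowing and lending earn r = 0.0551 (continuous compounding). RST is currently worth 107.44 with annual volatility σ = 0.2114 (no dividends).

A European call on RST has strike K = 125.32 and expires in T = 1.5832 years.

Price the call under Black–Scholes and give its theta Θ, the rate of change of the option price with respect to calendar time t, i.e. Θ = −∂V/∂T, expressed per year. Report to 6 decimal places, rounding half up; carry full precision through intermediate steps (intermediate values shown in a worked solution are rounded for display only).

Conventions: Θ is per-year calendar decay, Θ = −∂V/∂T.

price = 8.419668
Θ = -5.794327

σ√T = 0.2114·√1.5832 = 0.265995
d₁ = (ln(S/K) + (r+σ²/2)T) / (σ√T) = (ln(107.44/125.32) + (0.0551+0.2114²/2)·1.5832) / 0.265995 = (-0.153938 + 0.122611) / 0.265995 = -0.117773
d₂ = d₁ − σ√T = -0.117773 − 0.265995 = -0.383768
e^{−rT} = 0.916462
N(d₁) = 0.453124,  N(d₂) = 0.350575
Call price V = S·N(d₁) − K·e^{−rT}·N(d₂) = 48.683611 − 40.263943 = 8.419668
φ(d₁) = (1/√(2π))·e^{−d₁²/2} = 0.396185
Θ = −S·φ(d₁)·σ/(2√T) − r·K·e^{−rT}·N(d₂) = −3.575784 − 2.218543 = -5.794327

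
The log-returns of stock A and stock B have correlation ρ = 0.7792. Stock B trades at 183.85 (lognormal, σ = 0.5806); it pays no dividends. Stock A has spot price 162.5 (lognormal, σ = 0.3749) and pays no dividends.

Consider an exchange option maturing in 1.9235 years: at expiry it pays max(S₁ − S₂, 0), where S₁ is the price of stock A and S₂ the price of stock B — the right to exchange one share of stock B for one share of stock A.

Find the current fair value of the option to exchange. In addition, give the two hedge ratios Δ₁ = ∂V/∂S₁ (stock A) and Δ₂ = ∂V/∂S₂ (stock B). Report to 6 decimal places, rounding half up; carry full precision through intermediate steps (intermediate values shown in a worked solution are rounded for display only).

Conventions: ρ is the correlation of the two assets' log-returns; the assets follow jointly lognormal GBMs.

σ_eff = √(σ₁² + σ₂² − 2ρσ₁σ₂) = √(0.3749² + 0.5806² − 2·0.7792·0.3749·0.5806) = 0.372067
d₁ = (ln(S₁/S₂) + (q₂ − q₁ + σ_eff²/2)T) / (σ_eff√T) = (ln(162.5/183.85) + (0.0 − 0.0 + 0.069217)·1.9235) / 0.516022 = 0.018792
d₂ = d₁ − σ_eff√T = 0.018792 − 0.516022 = -0.497230
N(d₁) = 0.507496,  N(d₂) = 0.309513
V = S₁·e^{−q₁T}·N(d₁) − S₂·e^{−q₂T}·N(d₂) = 82.468156 − 56.904054 = 25.564102
Key observation: r never enters — measured in units of stock B, the claim is a call on S₁/S₂ struck at 1, so only the dividend yields and σ_eff matter.
Δ₁ = e^{−q₁T}·N(d₁) = 0.507496;  Δ₂ = −e^{−q₂T}·N(d₂) = -0.309513

exchange price = 25.564102
Δ1 = 0.507496
Δ2 = -0.309513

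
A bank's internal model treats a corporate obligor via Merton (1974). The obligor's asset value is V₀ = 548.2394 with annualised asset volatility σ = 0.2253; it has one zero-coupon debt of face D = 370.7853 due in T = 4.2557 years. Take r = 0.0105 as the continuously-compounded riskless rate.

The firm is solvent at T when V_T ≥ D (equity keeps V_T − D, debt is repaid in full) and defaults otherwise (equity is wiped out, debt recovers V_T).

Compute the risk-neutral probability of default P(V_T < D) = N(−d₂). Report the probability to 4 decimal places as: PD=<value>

PD=0.2403

With assets at 548.2394 and a single debt payment of 370.7853 at 4.2557 years:
d₁ = [ln(V₀/D) + (r + σ²/2)T] / (σ√T)
   = [ln(548.2394/370.7853) + (0.0105 + 0.5·0.2253²)·4.2557] / (0.2253·√4.2557)
   = [0.391089 + 0.152695] / 0.464779 = 1.169983
d₂ = d₁ − σ√T = 1.169983 − 0.464779 = 0.705203
risk-neutral PD = N(−d₂) = N(-0.705203) = 0.240342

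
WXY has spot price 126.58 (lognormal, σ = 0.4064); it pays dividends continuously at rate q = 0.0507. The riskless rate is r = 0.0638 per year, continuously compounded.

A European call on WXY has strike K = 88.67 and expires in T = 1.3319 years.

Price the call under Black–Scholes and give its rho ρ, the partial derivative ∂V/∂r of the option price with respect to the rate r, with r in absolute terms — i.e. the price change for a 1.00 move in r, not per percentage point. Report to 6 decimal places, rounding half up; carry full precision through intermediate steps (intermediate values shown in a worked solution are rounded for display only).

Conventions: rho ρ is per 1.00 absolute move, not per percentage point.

price = 42.350972
ρ = 77.325057

σ√T = 0.4064·√1.3319 = 0.469018
d₁ = (ln(S/K) + (r−q+σ²/2)T) / (σ√T) = (ln(126.58/88.67) + (0.0638−0.0507+0.4064²/2)·1.3319) / 0.469018 = (0.355953 + 0.127437) / 0.469018 = 1.030642
d₂ = d₁ − σ√T = 1.030642 − 0.469018 = 0.561624
e^{−rT} = 0.918535
e^{−qT} = 0.934702
N(d₁) = 0.848646,  N(d₂) = 0.712814
Call price V = S·e^{−qT}·N(d₁) − K·e^{−rT}·N(d₂) = 100.407175 − 58.056203 = 42.350972
ρ = K·T·e^{−rT}·N(d₂) = 77.325057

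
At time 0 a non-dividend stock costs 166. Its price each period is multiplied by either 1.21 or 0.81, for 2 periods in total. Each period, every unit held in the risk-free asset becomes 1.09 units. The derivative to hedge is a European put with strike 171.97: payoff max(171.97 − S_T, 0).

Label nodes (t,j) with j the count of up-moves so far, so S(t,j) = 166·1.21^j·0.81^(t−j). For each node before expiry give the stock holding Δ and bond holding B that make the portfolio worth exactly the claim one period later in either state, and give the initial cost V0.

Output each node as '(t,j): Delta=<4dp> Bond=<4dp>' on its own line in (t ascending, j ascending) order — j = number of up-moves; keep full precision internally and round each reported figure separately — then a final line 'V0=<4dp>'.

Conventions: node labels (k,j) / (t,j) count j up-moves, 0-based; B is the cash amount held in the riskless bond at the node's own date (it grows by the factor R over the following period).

(0,0): Delta=-0.3126 Bond=59.9507
(1,0): Delta=-1.0000 Bond=157.7706
(1,1): Delta=-0.1154 Bond=25.7358
V0=8.0549

The replicating-portfolio and risk-neutral prices coincide; use p* = (1.09−0.81)/(1.21−0.81) = 0.7000 for the latter.
Terminal payoffs: V(2,0)=63.0574, V(2,1)=9.2734, V(2,2)=0.0000
Node (1,0) S=134.4600: V=(p*·9.2734+(1−p*)·63.0574)/1.09=23.3106; Δ=(9.2734−63.0574)/(162.6966−108.9126)=-1.0000; B=V−Δ·S=157.7706
Node (1,1) S=200.8600: V=(p*·0.0000+(1−p*)·9.2734)/1.09=2.5523; Δ=(0.0000−9.2734)/(243.0406−162.6966)=-0.1154; B=V−Δ·S=25.7358
Node (0,0) S=166.0000: V=(p*·2.5523+(1−p*)·23.3106)/1.09=8.0549; Δ=(2.5523−23.3106)/(200.8600−134.4600)=-0.3126; B=V−Δ·S=59.9507
Check: Δ(0,0)·S0 + B(0,0) = 8.0549 = V0.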